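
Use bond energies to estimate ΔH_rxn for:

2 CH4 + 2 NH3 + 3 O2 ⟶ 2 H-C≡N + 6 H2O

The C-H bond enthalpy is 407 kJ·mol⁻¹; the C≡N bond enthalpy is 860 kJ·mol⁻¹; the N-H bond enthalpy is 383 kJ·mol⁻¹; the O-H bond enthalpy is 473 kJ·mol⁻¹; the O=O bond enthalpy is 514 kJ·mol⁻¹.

ΔH ≈ −1114 kJ

Bonds broken (reactants):
  C-H: 8 × 407 = 3256
  N-H: 6 × 383 = 2298
  O=O: 3 × 514 = 1542
  Σ(broken) = 7096 kJ
Bonds formed (products):
  C≡N: 2 × 860 = 1720
  C-H: 2 × 407 = 814
  O-H: 12 × 473 = 5676
  Σ(formed) = 8210 kJ
ΔH = Σ(broken) − Σ(formed) = 7096 − 8210 = −1114 kJ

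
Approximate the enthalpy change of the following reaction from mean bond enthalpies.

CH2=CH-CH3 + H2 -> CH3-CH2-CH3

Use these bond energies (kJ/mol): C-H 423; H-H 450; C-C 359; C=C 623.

Bonds broken (reactants):
  C-C: 1 × 359 = 359
  C-H: 6 × 423 = 2538
  C=C: 1 × 623 = 623
  H-H: 1 × 450 = 450
  Σ(broken) = 3970 kJ
Bonds formed (products):
  C-C: 2 × 359 = 718
  C-H: 8 × 423 = 3384
  Σ(formed) = 4102 kJ
ΔH = Σ(broken) − Σ(formed) = 3970 − 4102 = −132 kJ

ΔH ≈ −132 kJ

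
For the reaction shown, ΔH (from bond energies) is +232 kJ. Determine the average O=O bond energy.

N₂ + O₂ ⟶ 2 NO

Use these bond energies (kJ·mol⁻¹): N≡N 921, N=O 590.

Let D be the O=O bond energy.
Σ(broken) = 1×921 + 1×D = 921 + D
Σ(formed) = 2×590 = 1180
ΔH = Σ(broken) − Σ(formed) = (921 + D) − (1180) = −259 + D
Setting this equal to +232 kJ gives D = 491 kJ/mol.

D(O=O) ≈ 491 kJ/mol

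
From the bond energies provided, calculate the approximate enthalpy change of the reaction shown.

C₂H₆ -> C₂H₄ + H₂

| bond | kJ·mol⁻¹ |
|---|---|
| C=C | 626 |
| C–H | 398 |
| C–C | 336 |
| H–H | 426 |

Bonds broken (reactants):
  C–C: 1 × 336 = 336
  C–H: 6 × 398 = 2388
  Σ(broken) = 2724 kJ
Bonds formed (products):
  C–H: 4 × 398 = 1592
  C=C: 1 × 626 = 626
  H–H: 1 × 426 = 426
  Σ(formed) = 2644 kJ
ΔH = Σ(broken) − Σ(formed) = 2724 − 2644 = +80 kJ

ΔH ≈ +80 kJ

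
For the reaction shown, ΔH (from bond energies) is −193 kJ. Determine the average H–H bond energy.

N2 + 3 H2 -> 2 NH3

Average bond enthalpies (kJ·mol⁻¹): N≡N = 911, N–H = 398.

D(H–H) ≈ 428 kJ/mol

Let D be the H–H bond energy.
Σ(broken) = 3×D + 1×911 = 911 + 3D
Σ(formed) = 6×398 = 2388
ΔH = Σ(broken) − Σ(formed) = (911 + 3D) − (2388) = −1477 + 3D
Setting this equal to −193 kJ gives 3D = 1284, so D = 428 kJ/mol.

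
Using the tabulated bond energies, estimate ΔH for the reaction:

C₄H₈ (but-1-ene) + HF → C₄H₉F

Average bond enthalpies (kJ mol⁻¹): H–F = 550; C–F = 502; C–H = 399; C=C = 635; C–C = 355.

ΔH ≈ −71 kJ

Bonds broken (reactants):
  C–C: 2 × 355 = 710
  C–H: 8 × 399 = 3192
  C=C: 1 × 635 = 635
  H–F: 1 × 550 = 550
  Σ(broken) = 5087 kJ
Bonds formed (products):
  C–C: 3 × 355 = 1065
  C–F: 1 × 502 = 502
  C–H: 9 × 399 = 3591
  Σ(formed) = 5158 kJ
ΔH = Σ(broken) − Σ(formed) = 5087 − 5158 = −71 kJ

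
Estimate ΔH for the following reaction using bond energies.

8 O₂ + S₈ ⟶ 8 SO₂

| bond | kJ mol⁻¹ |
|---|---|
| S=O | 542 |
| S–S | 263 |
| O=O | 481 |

ΔH ≈ −2720 kJ

Bonds broken (reactants):
  O=O: 8 × 481 = 3848
  S–S: 8 × 263 = 2104
  Σ(broken) = 5952 kJ
Bonds formed (products):
  S=O: 16 × 542 = 8672
  Σ(formed) = 8672 kJ
ΔH = Σ(broken) − Σ(formed) = 5952 − 8672 = −2720 kJ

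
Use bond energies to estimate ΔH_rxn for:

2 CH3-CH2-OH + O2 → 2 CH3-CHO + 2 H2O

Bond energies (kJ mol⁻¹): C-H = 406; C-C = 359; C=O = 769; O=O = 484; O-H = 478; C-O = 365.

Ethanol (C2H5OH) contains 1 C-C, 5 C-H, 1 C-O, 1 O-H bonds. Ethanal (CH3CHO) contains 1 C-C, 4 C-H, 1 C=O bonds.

Bonds broken (reactants):
  C-C: 2 × 359 = 718
  C-H: 10 × 406 = 4060
  C-O: 2 × 365 = 730
  O-H: 2 × 478 = 956
  O=O: 1 × 484 = 484
  Σ(broken) = 6948 kJ
Bonds formed (products):
  C-C: 2 × 359 = 718
  C-H: 8 × 406 = 3248
  C=O: 2 × 769 = 1538
  O-H: 4 × 478 = 1912
  Σ(formed) = 7416 kJ
ΔH = Σ(broken) − Σ(formed) = 6948 − 7416 = −468 kJ

ΔH ≈ −468 kJ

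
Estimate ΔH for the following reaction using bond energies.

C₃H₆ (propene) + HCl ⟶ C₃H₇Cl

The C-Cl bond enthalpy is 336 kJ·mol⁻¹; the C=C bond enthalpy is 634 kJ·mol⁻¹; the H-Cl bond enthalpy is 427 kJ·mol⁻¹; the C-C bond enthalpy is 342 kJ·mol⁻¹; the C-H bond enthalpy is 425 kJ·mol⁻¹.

Bonds broken (reactants):
  C-C: 1 × 342 = 342
  C-H: 6 × 425 = 2550
  C=C: 1 × 634 = 634
  H-Cl: 1 × 427 = 427
  Σ(broken) = 3953 kJ
Bonds formed (products):
  C-C: 2 × 342 = 684
  C-Cl: 1 × 336 = 336
  C-H: 7 × 425 = 2975
  Σ(formed) = 3995 kJ
ΔH = Σ(broken) − Σ(formed) = 3953 − 3995 = −42 kJ

ΔH ≈ −42 kJ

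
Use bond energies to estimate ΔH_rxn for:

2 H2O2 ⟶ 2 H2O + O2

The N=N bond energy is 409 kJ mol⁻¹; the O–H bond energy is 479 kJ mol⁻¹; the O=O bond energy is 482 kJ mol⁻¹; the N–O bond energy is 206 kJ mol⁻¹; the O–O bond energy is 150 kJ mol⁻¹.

ΔH ≈ −182 kJ

Bonds broken (reactants):
  O–H: 4 × 479 = 1916
  O–O: 2 × 150 = 300
  Σ(broken) = 2216 kJ
Bonds formed (products):
  O–H: 4 × 479 = 1916
  O=O: 1 × 482 = 482
  Σ(formed) = 2398 kJ
ΔH = Σ(broken) − Σ(formed) = 2216 − 2398 = −182 kJ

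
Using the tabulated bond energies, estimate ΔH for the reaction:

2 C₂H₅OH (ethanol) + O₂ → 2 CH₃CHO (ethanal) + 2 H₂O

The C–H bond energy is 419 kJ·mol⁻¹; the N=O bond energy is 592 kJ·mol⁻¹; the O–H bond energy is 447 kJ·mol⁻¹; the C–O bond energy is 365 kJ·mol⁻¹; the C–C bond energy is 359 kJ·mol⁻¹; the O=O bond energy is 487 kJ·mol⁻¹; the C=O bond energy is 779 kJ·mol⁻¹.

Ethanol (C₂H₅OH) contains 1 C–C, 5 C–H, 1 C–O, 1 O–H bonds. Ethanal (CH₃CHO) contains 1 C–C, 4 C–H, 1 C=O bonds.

Bonds broken (reactants):
  C–C: 2 × 359 = 718
  C–H: 10 × 419 = 4190
  C–O: 2 × 365 = 730
  O–H: 2 × 447 = 894
  O=O: 1 × 487 = 487
  Σ(broken) = 7019 kJ
Bonds formed (products):
  C–C: 2 × 359 = 718
  C–H: 8 × 419 = 3352
  C=O: 2 × 779 = 1558
  O–H: 4 × 447 = 1788
  Σ(formed) = 7416 kJ
ΔH = Σ(broken) − Σ(formed) = 7019 − 7416 = −397 kJ

ΔH ≈ −397 kJ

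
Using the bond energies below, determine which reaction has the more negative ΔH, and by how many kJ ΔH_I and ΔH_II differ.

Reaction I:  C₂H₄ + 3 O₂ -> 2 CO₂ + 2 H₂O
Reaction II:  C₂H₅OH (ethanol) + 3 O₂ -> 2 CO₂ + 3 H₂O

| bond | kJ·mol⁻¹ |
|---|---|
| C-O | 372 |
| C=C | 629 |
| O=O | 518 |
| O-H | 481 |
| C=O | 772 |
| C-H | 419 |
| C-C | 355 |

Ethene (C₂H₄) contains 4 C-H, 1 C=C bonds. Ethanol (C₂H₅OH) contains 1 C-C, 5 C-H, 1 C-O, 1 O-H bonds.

Reaction I:
  Bonds broken (reactants):
    C-H: 4 × 419 = 1676
    C=C: 1 × 629 = 629
    O=O: 3 × 518 = 1554
    Σ(broken) = 3859 kJ
  Bonds formed (products):
    C=O: 4 × 772 = 3088
    O-H: 4 × 481 = 1924
    Σ(formed) = 5012 kJ
  ΔH_I = 3859 − 5012 = −1153 kJ
Reaction II:
  Bonds broken (reactants):
    C-C: 1 × 355 = 355
    C-H: 5 × 419 = 2095
    C-O: 1 × 372 = 372
    O-H: 1 × 481 = 481
    O=O: 3 × 518 = 1554
    Σ(broken) = 4857 kJ
  Bonds formed (products):
    C=O: 4 × 772 = 3088
    O-H: 6 × 481 = 2886
    Σ(formed) = 5974 kJ
  ΔH_II = 4857 − 5974 = −1117 kJ
ΔH_I − ΔH_II = −36 kJ, so reaction I has the more negative ΔH; |ΔH_I − ΔH_II| = 36 kJ.

Reaction I, by 36 kJ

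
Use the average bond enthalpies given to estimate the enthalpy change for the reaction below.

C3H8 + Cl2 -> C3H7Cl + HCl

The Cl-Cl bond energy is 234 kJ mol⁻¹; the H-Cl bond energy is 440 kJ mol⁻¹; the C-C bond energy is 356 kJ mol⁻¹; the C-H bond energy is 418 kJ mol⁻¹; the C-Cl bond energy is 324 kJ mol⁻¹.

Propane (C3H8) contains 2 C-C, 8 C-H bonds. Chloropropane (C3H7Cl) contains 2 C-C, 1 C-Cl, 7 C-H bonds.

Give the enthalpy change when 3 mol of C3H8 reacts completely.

Bonds broken (reactants):
  C-C: 2 × 356 = 712
  C-H: 8 × 418 = 3344
  Cl-Cl: 1 × 234 = 234
  Σ(broken) = 4290 kJ
Bonds formed (products):
  C-C: 2 × 356 = 712
  C-Cl: 1 × 324 = 324
  C-H: 7 × 418 = 2926
  H-Cl: 1 × 440 = 440
  Σ(formed) = 4402 kJ
ΔH = Σ(broken) − Σ(formed) = 4290 − 4402 = −112 kJ
For 3× the reaction as written: 3 × (−112) = −336 kJ

ΔH = −336 kJ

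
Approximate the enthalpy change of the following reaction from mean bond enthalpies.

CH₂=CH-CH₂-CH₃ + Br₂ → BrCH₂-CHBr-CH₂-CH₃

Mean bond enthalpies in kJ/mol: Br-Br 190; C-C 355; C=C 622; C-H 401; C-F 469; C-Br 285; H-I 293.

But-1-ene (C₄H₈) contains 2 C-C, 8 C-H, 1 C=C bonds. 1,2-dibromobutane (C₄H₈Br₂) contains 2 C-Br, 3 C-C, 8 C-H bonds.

Bonds broken (reactants):
  Br-Br: 1 × 190 = 190
  C-C: 2 × 355 = 710
  C-H: 8 × 401 = 3208
  C=C: 1 × 622 = 622
  Σ(broken) = 4730 kJ
Bonds formed (products):
  C-Br: 2 × 285 = 570
  C-C: 3 × 355 = 1065
  C-H: 8 × 401 = 3208
  Σ(formed) = 4843 kJ
ΔH = Σ(broken) − Σ(formed) = 4730 − 4843 = −113 kJ

ΔH ≈ −113 kJ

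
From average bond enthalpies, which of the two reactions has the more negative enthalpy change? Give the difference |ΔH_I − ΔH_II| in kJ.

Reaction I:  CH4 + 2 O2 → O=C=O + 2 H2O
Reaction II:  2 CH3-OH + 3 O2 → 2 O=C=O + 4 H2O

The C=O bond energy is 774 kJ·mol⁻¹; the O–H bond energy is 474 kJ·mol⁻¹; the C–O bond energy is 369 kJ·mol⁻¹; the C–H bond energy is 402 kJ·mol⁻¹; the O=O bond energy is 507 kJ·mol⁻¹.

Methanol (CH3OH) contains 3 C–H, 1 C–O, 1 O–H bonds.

Reaction II, by 447 kJ

Reaction I:
  Bonds broken (reactants):
    C–H: 4 × 402 = 1608
    O=O: 2 × 507 = 1014
    Σ(broken) = 2622 kJ
  Bonds formed (products):
    C=O: 2 × 774 = 1548
    O–H: 4 × 474 = 1896
    Σ(formed) = 3444 kJ
  ΔH_I = 2622 − 3444 = −822 kJ
Reaction II:
  Bonds broken (reactants):
    C–H: 6 × 402 = 2412
    C–O: 2 × 369 = 738
    O–H: 2 × 474 = 948
    O=O: 3 × 507 = 1521
    Σ(broken) = 5619 kJ
  Bonds formed (products):
    C=O: 4 × 774 = 3096
    O–H: 8 × 474 = 3792
    Σ(formed) = 6888 kJ
  ΔH_II = 5619 − 6888 = −1269 kJ
ΔH_I − ΔH_II = +447 kJ, so reaction II has the more negative ΔH; |ΔH_I − ΔH_II| = 447 kJ.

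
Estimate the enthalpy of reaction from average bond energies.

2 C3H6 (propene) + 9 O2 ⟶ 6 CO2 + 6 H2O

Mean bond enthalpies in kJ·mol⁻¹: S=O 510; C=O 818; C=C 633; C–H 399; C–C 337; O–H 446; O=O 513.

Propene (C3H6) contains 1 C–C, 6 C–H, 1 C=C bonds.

ΔH ≈ −3823 kJ

Bonds broken (reactants):
  C–C: 2 × 337 = 674
  C–H: 12 × 399 = 4788
  C=C: 2 × 633 = 1266
  O=O: 9 × 513 = 4617
  Σ(broken) = 11345 kJ
Bonds formed (products):
  C=O: 12 × 818 = 9816
  O–H: 12 × 446 = 5352
  Σ(formed) = 15168 kJ
ΔH = Σ(broken) − Σ(formed) = 11345 − 15168 = −3823 kJ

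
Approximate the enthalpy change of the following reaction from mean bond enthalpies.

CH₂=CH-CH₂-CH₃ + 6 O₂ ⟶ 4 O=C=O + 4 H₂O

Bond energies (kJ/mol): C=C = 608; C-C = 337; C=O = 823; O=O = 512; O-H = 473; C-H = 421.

Bonds broken (reactants):
  C-C: 2 × 337 = 674
  C-H: 8 × 421 = 3368
  C=C: 1 × 608 = 608
  O=O: 6 × 512 = 3072
  Σ(broken) = 7722 kJ
Bonds formed (products):
  C=O: 8 × 823 = 6584
  O-H: 8 × 473 = 3784
  Σ(formed) = 10368 kJ
ΔH = Σ(broken) − Σ(formed) = 7722 − 10368 = −2646 kJ

ΔH ≈ −2646 kJ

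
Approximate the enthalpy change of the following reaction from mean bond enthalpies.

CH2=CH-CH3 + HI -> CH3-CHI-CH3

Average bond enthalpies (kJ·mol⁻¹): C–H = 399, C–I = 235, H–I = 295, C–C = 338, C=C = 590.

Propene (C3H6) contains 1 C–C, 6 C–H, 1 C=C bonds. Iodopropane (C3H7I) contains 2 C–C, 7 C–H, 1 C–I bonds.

Bonds broken (reactants):
  C–C: 1 × 338 = 338
  C–H: 6 × 399 = 2394
  C=C: 1 × 590 = 590
  H–I: 1 × 295 = 295
  Σ(broken) = 3617 kJ
Bonds formed (products):
  C–C: 2 × 338 = 676
  C–H: 7 × 399 = 2793
  C–I: 1 × 235 = 235
  Σ(formed) = 3704 kJ
ΔH = Σ(broken) − Σ(formed) = 3617 − 3704 = −87 kJ

ΔH ≈ −87 kJ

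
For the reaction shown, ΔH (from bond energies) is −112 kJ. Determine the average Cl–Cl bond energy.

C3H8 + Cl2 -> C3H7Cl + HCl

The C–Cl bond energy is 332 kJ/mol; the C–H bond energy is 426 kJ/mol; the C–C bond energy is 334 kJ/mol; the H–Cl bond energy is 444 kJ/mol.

Let D be the Cl–Cl bond energy.
Σ(broken) = 2×334 + 8×426 + 1×D = 4076 + D
Σ(formed) = 2×334 + 1×332 + 7×426 + 1×444 = 4426
ΔH = Σ(broken) − Σ(formed) = (4076 + D) − (4426) = −350 + D
Setting this equal to −112 kJ gives D = 238 kJ/mol.

D(Cl–Cl) ≈ 238 kJ/mol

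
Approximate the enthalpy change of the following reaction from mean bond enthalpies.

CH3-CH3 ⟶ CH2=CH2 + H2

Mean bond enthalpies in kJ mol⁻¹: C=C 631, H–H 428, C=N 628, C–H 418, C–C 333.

ΔH ≈ +110 kJ

Bonds broken (reactants):
  C–C: 1 × 333 = 333
  C–H: 6 × 418 = 2508
  Σ(broken) = 2841 kJ
Bonds formed (products):
  C–H: 4 × 418 = 1672
  C=C: 1 × 631 = 631
  H–H: 1 × 428 = 428
  Σ(formed) = 2731 kJ
ΔH = Σ(broken) − Σ(formed) = 2841 − 2731 = +110 kJ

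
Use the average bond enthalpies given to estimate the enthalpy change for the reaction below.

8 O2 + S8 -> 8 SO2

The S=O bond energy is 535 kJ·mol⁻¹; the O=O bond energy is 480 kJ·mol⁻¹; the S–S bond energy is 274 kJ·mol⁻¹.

Bonds broken (reactants):
  O=O: 8 × 480 = 3840
  S–S: 8 × 274 = 2192
  Σ(broken) = 6032 kJ
Bonds formed (products):
  S=O: 16 × 535 = 8560
  Σ(formed) = 8560 kJ
ΔH = Σ(broken) − Σ(formed) = 6032 − 8560 = −2528 kJ

ΔH ≈ −2528 kJ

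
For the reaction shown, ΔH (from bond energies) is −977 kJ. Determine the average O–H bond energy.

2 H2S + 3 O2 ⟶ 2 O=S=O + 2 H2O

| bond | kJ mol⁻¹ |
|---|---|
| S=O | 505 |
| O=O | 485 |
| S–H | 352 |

D(O–H) ≈ 455 kJ/mol

Let D be the O–H bond energy.
Σ(broken) = 3×485 + 4×352 = 2863
Σ(formed) = 4×D + 4×505 = 2020 + 4D
ΔH = Σ(broken) − Σ(formed) = (2863) − (2020 + 4D) = +843 − 4D
Setting this equal to −977 kJ gives 4D = 1820, so D = 455 kJ/mol.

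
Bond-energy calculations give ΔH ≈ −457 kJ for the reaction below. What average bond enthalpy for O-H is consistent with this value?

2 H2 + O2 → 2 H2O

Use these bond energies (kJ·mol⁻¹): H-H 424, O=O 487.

D(O-H) ≈ 448 kJ/mol

Let D be the O-H bond energy.
Σ(broken) = 2×424 + 1×487 = 1335
Σ(formed) = 4×D = 4D
ΔH = Σ(broken) − Σ(formed) = (1335) − (4D) = +1335 − 4D
Setting this equal to −457 kJ gives 4D = 1792, so D = 448 kJ/mol.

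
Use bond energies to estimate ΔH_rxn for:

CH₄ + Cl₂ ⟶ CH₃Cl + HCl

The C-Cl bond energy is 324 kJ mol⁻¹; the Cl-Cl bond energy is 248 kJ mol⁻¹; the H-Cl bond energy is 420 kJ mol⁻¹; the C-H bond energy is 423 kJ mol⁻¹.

ΔH ≈ −73 kJ

Bonds broken (reactants):
  C-H: 4 × 423 = 1692
  Cl-Cl: 1 × 248 = 248
  Σ(broken) = 1940 kJ
Bonds formed (products):
  C-Cl: 1 × 324 = 324
  C-H: 3 × 423 = 1269
  H-Cl: 1 × 420 = 420
  Σ(formed) = 2013 kJ
ΔH = Σ(broken) − Σ(formed) = 1940 − 2013 = −73 kJ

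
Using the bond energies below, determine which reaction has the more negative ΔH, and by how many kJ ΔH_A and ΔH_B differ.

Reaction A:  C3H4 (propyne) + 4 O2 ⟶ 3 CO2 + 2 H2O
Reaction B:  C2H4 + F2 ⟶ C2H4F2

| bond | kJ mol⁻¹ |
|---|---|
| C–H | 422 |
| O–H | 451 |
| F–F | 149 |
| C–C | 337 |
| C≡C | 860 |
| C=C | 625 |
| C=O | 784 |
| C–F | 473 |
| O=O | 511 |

Reaction A, by 1070 kJ

Reaction A:
  Bonds broken (reactants):
    C≡C: 1 × 860 = 860
    C–C: 1 × 337 = 337
    C–H: 4 × 422 = 1688
    O=O: 4 × 511 = 2044
    Σ(broken) = 4929 kJ
  Bonds formed (products):
    C=O: 6 × 784 = 4704
    O–H: 4 × 451 = 1804
    Σ(formed) = 6508 kJ
  ΔH_A = 4929 − 6508 = −1579 kJ
Reaction B:
  Bonds broken (reactants):
    C–H: 4 × 422 = 1688
    C=C: 1 × 625 = 625
    F–F: 1 × 149 = 149
    Σ(broken) = 2462 kJ
  Bonds formed (products):
    C–C: 1 × 337 = 337
    C–F: 2 × 473 = 946
    C–H: 4 × 422 = 1688
    Σ(formed) = 2971 kJ
  ΔH_B = 2462 − 2971 = −509 kJ
ΔH_A − ΔH_B = −1070 kJ, so reaction A has the more negative ΔH; |ΔH_A − ΔH_B| = 1070 kJ.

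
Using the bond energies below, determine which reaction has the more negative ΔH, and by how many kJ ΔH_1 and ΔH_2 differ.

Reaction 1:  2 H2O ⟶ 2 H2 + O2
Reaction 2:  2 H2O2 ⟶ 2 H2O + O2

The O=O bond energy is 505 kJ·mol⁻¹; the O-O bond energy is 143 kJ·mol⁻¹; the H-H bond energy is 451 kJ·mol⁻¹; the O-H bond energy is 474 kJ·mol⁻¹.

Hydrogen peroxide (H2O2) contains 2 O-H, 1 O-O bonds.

Reaction 1:
  Bonds broken (reactants):
    O-H: 4 × 474 = 1896
    Σ(broken) = 1896 kJ
  Bonds formed (products):
    H-H: 2 × 451 = 902
    O=O: 1 × 505 = 505
    Σ(formed) = 1407 kJ
  ΔH_1 = 1896 − 1407 = +489 kJ
Reaction 2:
  Bonds broken (reactants):
    O-H: 4 × 474 = 1896
    O-O: 2 × 143 = 286
    Σ(broken) = 2182 kJ
  Bonds formed (products):
    O-H: 4 × 474 = 1896
    O=O: 1 × 505 = 505
    Σ(formed) = 2401 kJ
  ΔH_2 = 2182 − 2401 = −219 kJ
ΔH_1 − ΔH_2 = +708 kJ, so reaction 2 has the more negative ΔH; |ΔH_1 − ΔH_2| = 708 kJ.

Reaction 2, by 708 kJ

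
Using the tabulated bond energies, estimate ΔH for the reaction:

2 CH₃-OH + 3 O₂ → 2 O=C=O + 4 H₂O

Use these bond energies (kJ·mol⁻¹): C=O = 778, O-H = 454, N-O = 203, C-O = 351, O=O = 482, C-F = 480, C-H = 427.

ΔH ≈ −1126 kJ

Bonds broken (reactants):
  C-H: 6 × 427 = 2562
  C-O: 2 × 351 = 702
  O-H: 2 × 454 = 908
  O=O: 3 × 482 = 1446
  Σ(broken) = 5618 kJ
Bonds formed (products):
  C=O: 4 × 778 = 3112
  O-H: 8 × 454 = 3632
  Σ(formed) = 6744 kJ
ΔH = Σ(broken) − Σ(formed) = 5618 − 6744 = −1126 kJ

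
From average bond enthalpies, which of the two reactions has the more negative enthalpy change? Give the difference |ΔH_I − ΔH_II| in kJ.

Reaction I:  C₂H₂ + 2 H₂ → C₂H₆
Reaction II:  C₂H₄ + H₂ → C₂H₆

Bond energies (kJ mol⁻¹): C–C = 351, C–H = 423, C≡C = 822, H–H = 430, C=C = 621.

Reaction I, by 215 kJ

Reaction I:
  Bonds broken (reactants):
    C≡C: 1 × 822 = 822
    C–H: 2 × 423 = 846
    H–H: 2 × 430 = 860
    Σ(broken) = 2528 kJ
  Bonds formed (products):
    C–C: 1 × 351 = 351
    C–H: 6 × 423 = 2538
    Σ(formed) = 2889 kJ
  ΔH_I = 2528 − 2889 = −361 kJ
Reaction II:
  Bonds broken (reactants):
    C–H: 4 × 423 = 1692
    C=C: 1 × 621 = 621
    H–H: 1 × 430 = 430
    Σ(broken) = 2743 kJ
  Bonds formed (products):
    C–C: 1 × 351 = 351
    C–H: 6 × 423 = 2538
    Σ(formed) = 2889 kJ
  ΔH_II = 2743 − 2889 = −146 kJ
ΔH_I − ΔH_II = −215 kJ, so reaction I has the more negative ΔH; |ΔH_I − ΔH_II| = 215 kJ.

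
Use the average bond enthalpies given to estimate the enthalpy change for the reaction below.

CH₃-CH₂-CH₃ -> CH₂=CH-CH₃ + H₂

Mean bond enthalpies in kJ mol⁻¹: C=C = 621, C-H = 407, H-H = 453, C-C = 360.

ΔH ≈ +100 kJ

Bonds broken (reactants):
  C-C: 2 × 360 = 720
  C-H: 8 × 407 = 3256
  Σ(broken) = 3976 kJ
Bonds formed (products):
  C-C: 1 × 360 = 360
  C-H: 6 × 407 = 2442
  C=C: 1 × 621 = 621
  H-H: 1 × 453 = 453
  Σ(formed) = 3876 kJ
ΔH = Σ(broken) − Σ(formed) = 3976 − 3876 = +100 kJ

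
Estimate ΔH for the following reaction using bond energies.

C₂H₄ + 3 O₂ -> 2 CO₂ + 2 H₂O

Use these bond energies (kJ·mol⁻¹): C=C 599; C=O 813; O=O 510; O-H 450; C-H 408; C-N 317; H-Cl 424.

ΔH ≈ −1291 kJ

Bonds broken (reactants):
  C-H: 4 × 408 = 1632
  C=C: 1 × 599 = 599
  O=O: 3 × 510 = 1530
  Σ(broken) = 3761 kJ
Bonds formed (products):
  C=O: 4 × 813 = 3252
  O-H: 4 × 450 = 1800
  Σ(formed) = 5052 kJ
ΔH = Σ(broken) − Σ(formed) = 3761 − 5052 = −1291 kJ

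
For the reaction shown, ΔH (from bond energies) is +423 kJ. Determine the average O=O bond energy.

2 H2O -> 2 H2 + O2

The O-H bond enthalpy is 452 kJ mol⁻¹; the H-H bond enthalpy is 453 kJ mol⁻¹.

D(O=O) ≈ 479 kJ/mol

Let D be the O=O bond energy.
Σ(broken) = 4×452 = 1808
Σ(formed) = 2×453 + 1×D = 906 + D
ΔH = Σ(broken) − Σ(formed) = (1808) − (906 + D) = +902 − D
Setting this equal to +423 kJ gives D = 479 kJ/mol.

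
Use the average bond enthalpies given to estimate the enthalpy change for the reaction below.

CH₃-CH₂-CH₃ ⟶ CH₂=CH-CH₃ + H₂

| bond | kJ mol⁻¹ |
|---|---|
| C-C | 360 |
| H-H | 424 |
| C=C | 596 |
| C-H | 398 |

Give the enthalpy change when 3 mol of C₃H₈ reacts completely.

Bonds broken (reactants):
  C-C: 2 × 360 = 720
  C-H: 8 × 398 = 3184
  Σ(broken) = 3904 kJ
Bonds formed (products):
  C-C: 1 × 360 = 360
  C-H: 6 × 398 = 2388
  C=C: 1 × 596 = 596
  H-H: 1 × 424 = 424
  Σ(formed) = 3768 kJ
ΔH = Σ(broken) − Σ(formed) = 3904 − 3768 = +136 kJ
For 3× the reaction as written: 3 × (+136) = +408 kJ

ΔH = +408 kJ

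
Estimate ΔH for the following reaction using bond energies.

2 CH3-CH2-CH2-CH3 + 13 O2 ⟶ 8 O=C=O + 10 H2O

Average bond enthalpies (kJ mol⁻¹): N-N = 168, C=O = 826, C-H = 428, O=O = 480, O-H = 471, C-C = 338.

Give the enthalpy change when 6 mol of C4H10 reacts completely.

ΔH = −17424 kJ

Bonds broken (reactants):
  C-C: 6 × 338 = 2028
  C-H: 20 × 428 = 8560
  O=O: 13 × 480 = 6240
  Σ(broken) = 16828 kJ
Bonds formed (products):
  C=O: 16 × 826 = 13216
  O-H: 20 × 471 = 9420
  Σ(formed) = 22636 kJ
ΔH = Σ(broken) − Σ(formed) = 16828 − 22636 = −5808 kJ
For 3× the reaction as written: 3 × (−5808) = −17424 kJ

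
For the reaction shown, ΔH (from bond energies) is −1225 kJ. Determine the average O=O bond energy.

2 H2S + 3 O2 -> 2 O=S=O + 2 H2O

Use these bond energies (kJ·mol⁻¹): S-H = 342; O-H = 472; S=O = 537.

Let D be the O=O bond energy.
Σ(broken) = 3×D + 4×342 = 1368 + 3D
Σ(formed) = 4×472 + 4×537 = 4036
ΔH = Σ(broken) − Σ(formed) = (1368 + 3D) − (4036) = −2668 + 3D
Setting this equal to −1225 kJ gives 3D = 1443, so D = 481 kJ/mol.

D(O=O) ≈ 481 kJ/mol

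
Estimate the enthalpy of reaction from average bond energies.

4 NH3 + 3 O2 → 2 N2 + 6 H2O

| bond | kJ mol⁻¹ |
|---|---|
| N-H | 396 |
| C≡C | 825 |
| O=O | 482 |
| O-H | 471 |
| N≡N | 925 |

ΔH ≈ −1304 kJ

Bonds broken (reactants):
  N-H: 12 × 396 = 4752
  O=O: 3 × 482 = 1446
  Σ(broken) = 6198 kJ
Bonds formed (products):
  N≡N: 2 × 925 = 1850
  O-H: 12 × 471 = 5652
  Σ(formed) = 7502 kJ
ΔH = Σ(broken) − Σ(formed) = 6198 − 7502 = −1304 kJ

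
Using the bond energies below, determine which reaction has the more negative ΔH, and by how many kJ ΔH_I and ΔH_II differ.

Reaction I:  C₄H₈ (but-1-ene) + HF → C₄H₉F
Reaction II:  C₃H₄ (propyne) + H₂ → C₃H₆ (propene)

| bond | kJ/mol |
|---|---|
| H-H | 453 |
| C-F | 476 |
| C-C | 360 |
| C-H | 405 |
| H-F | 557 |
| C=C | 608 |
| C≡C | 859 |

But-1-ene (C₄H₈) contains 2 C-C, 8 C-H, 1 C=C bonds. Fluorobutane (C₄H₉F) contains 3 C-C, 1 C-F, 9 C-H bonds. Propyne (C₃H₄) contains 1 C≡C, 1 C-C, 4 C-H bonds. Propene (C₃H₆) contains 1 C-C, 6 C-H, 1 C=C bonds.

Reaction I:
  Bonds broken (reactants):
    C-C: 2 × 360 = 720
    C-H: 8 × 405 = 3240
    C=C: 1 × 608 = 608
    H-F: 1 × 557 = 557
    Σ(broken) = 5125 kJ
  Bonds formed (products):
    C-C: 3 × 360 = 1080
    C-F: 1 × 476 = 476
    C-H: 9 × 405 = 3645
    Σ(formed) = 5201 kJ
  ΔH_I = 5125 − 5201 = −76 kJ
Reaction II:
  Bonds broken (reactants):
    C≡C: 1 × 859 = 859
    C-C: 1 × 360 = 360
    C-H: 4 × 405 = 1620
    H-H: 1 × 453 = 453
    Σ(broken) = 3292 kJ
  Bonds formed (products):
    C-C: 1 × 360 = 360
    C-H: 6 × 405 = 2430
    C=C: 1 × 608 = 608
    Σ(formed) = 3398 kJ
  ΔH_II = 3292 − 3398 = −106 kJ
ΔH_I − ΔH_II = +30 kJ, so reaction II has the more negative ΔH; |ΔH_I − ΔH_II| = 30 kJ.

Reaction II, by 30 kJ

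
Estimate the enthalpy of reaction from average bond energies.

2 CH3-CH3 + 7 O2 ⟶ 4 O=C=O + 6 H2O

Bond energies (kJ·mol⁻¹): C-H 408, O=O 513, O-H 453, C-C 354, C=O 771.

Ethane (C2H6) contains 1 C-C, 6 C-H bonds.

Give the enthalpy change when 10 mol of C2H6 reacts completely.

Bonds broken (reactants):
  C-C: 2 × 354 = 708
  C-H: 12 × 408 = 4896
  O=O: 7 × 513 = 3591
  Σ(broken) = 9195 kJ
Bonds formed (products):
  C=O: 8 × 771 = 6168
  O-H: 12 × 453 = 5436
  Σ(formed) = 11604 kJ
ΔH = Σ(broken) − Σ(formed) = 9195 − 11604 = −2409 kJ
For 5× the reaction as written: 5 × (−2409) = −12045 kJ

ΔH = −12045 kJ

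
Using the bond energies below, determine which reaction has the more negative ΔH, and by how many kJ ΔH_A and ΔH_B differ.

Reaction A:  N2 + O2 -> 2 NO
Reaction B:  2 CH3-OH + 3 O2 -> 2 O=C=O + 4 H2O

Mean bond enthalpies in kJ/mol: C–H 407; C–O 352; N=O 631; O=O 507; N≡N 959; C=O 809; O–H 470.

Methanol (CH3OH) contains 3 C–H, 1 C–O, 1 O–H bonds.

Reaction B, by 1593 kJ

Reaction A:
  Bonds broken (reactants):
    N≡N: 1 × 959 = 959
    O=O: 1 × 507 = 507
    Σ(broken) = 1466 kJ
  Bonds formed (products):
    N=O: 2 × 631 = 1262
    Σ(formed) = 1262 kJ
  ΔH_A = 1466 − 1262 = +204 kJ
Reaction B:
  Bonds broken (reactants):
    C–H: 6 × 407 = 2442
    C–O: 2 × 352 = 704
    O–H: 2 × 470 = 940
    O=O: 3 × 507 = 1521
    Σ(broken) = 5607 kJ
  Bonds formed (products):
    C=O: 4 × 809 = 3236
    O–H: 8 × 470 = 3760
    Σ(formed) = 6996 kJ
  ΔH_B = 5607 − 6996 = −1389 kJ
ΔH_A − ΔH_B = +1593 kJ, so reaction B has the more negative ΔH; |ΔH_A − ΔH_B| = 1593 kJ.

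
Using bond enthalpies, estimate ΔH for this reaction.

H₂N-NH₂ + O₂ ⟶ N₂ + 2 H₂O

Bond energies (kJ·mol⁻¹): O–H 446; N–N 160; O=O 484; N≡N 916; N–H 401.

Bonds broken (reactants):
  N–H: 4 × 401 = 1604
  N–N: 1 × 160 = 160
  O=O: 1 × 484 = 484
  Σ(broken) = 2248 kJ
Bonds formed (products):
  N≡N: 1 × 916 = 916
  O–H: 4 × 446 = 1784
  Σ(formed) = 2700 kJ
ΔH = Σ(broken) − Σ(formed) = 2248 − 2700 = −452 kJ

ΔH ≈ −452 kJ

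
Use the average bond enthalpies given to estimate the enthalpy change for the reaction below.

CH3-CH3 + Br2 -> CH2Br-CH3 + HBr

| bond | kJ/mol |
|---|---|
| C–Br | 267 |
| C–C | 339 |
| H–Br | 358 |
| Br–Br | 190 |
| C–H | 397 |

ΔH ≈ −38 kJ

Bonds broken (reactants):
  Br–Br: 1 × 190 = 190
  C–C: 1 × 339 = 339
  C–H: 6 × 397 = 2382
  Σ(broken) = 2911 kJ
Bonds formed (products):
  C–Br: 1 × 267 = 267
  C–C: 1 × 339 = 339
  C–H: 5 × 397 = 1985
  H–Br: 1 × 358 = 358
  Σ(formed) = 2949 kJ
ΔH = Σ(broken) − Σ(formed) = 2911 − 2949 = −38 kJ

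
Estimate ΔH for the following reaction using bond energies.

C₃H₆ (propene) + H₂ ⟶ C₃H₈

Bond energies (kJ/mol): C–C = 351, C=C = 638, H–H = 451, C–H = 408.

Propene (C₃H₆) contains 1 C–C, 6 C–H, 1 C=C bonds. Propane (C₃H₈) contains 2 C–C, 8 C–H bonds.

Bonds broken (reactants):
  C–C: 1 × 351 = 351
  C–H: 6 × 408 = 2448
  C=C: 1 × 638 = 638
  H–H: 1 × 451 = 451
  Σ(broken) = 3888 kJ
Bonds formed (products):
  C–C: 2 × 351 = 702
  C–H: 8 × 408 = 3264
  Σ(formed) = 3966 kJ
ΔH = Σ(broken) − Σ(formed) = 3888 − 3966 = −78 kJ

ΔH ≈ −78 kJ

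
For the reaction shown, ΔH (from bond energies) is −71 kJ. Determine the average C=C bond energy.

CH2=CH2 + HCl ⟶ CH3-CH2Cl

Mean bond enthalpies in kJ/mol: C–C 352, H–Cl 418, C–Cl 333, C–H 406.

Let D be the C=C bond energy.
Σ(broken) = 4×406 + 1×D + 1×418 = 2042 + D
Σ(formed) = 1×352 + 1×333 + 5×406 = 2715
ΔH = Σ(broken) − Σ(formed) = (2042 + D) − (2715) = −673 + D
Setting this equal to −71 kJ gives D = 602 kJ/mol.

D(C=C) ≈ 602 kJ/mol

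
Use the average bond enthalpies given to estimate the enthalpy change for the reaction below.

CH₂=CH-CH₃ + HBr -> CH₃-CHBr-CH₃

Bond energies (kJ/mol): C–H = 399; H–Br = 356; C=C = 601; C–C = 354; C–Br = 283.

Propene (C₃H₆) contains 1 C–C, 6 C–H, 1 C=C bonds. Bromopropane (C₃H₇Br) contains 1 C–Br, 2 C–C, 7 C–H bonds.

ΔH ≈ −79 kJ

Bonds broken (reactants):
  C–C: 1 × 354 = 354
  C–H: 6 × 399 = 2394
  C=C: 1 × 601 = 601
  H–Br: 1 × 356 = 356
  Σ(broken) = 3705 kJ
Bonds formed (products):
  C–Br: 1 × 283 = 283
  C–C: 2 × 354 = 708
  C–H: 7 × 399 = 2793
  Σ(formed) = 3784 kJ
ΔH = Σ(broken) − Σ(formed) = 3705 − 3784 = −79 kJ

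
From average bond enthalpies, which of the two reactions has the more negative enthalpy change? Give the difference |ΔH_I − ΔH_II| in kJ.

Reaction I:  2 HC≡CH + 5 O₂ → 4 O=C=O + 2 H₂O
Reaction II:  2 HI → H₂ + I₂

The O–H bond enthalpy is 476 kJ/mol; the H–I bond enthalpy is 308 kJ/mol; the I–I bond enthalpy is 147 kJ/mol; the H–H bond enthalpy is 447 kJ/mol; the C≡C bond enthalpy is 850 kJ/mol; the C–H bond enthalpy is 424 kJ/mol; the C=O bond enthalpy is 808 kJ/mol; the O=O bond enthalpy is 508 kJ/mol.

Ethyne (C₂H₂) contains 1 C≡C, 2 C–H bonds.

Reaction I, by 2454 kJ

Reaction I:
  Bonds broken (reactants):
    C≡C: 2 × 850 = 1700
    C–H: 4 × 424 = 1696
    O=O: 5 × 508 = 2540
    Σ(broken) = 5936 kJ
  Bonds formed (products):
    C=O: 8 × 808 = 6464
    O–H: 4 × 476 = 1904
    Σ(formed) = 8368 kJ
  ΔH_I = 5936 − 8368 = −2432 kJ
Reaction II:
  Bonds broken (reactants):
    H–I: 2 × 308 = 616
    Σ(broken) = 616 kJ
  Bonds formed (products):
    H–H: 1 × 447 = 447
    I–I: 1 × 147 = 147
    Σ(formed) = 594 kJ
  ΔH_II = 616 − 594 = +22 kJ
ΔH_I − ΔH_II = −2454 kJ, so reaction I has the more negative ΔH; |ΔH_I − ΔH_II| = 2454 kJ.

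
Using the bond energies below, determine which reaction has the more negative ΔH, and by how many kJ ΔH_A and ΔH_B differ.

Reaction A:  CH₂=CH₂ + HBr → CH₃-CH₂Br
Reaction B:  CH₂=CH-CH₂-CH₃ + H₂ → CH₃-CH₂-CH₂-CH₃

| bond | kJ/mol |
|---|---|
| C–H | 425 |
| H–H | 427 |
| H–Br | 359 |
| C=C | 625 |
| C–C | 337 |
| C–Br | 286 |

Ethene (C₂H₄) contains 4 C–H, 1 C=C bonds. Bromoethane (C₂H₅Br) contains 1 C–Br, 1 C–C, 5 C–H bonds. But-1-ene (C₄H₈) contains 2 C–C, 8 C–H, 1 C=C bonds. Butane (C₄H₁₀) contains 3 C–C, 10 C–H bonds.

Reaction A:
  Bonds broken (reactants):
    C–H: 4 × 425 = 1700
    C=C: 1 × 625 = 625
    H–Br: 1 × 359 = 359
    Σ(broken) = 2684 kJ
  Bonds formed (products):
    C–Br: 1 × 286 = 286
    C–C: 1 × 337 = 337
    C–H: 5 × 425 = 2125
    Σ(formed) = 2748 kJ
  ΔH_A = 2684 − 2748 = −64 kJ
Reaction B:
  Bonds broken (reactants):
    C–C: 2 × 337 = 674
    C–H: 8 × 425 = 3400
    C=C: 1 × 625 = 625
    H–H: 1 × 427 = 427
    Σ(broken) = 5126 kJ
  Bonds formed (products):
    C–C: 3 × 337 = 1011
    C–H: 10 × 425 = 4250
    Σ(formed) = 5261 kJ
  ΔH_B = 5126 − 5261 = −135 kJ
ΔH_A − ΔH_B = +71 kJ, so reaction B has the more negative ΔH; |ΔH_A − ΔH_B| = 71 kJ.

Reaction B, by 71 kJ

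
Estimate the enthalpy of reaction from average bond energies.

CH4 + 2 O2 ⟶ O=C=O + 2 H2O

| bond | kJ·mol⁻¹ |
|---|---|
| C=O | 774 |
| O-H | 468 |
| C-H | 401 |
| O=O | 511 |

ΔH ≈ −794 kJ

Bonds broken (reactants):
  C-H: 4 × 401 = 1604
  O=O: 2 × 511 = 1022
  Σ(broken) = 2626 kJ
Bonds formed (products):
  C=O: 2 × 774 = 1548
  O-H: 4 × 468 = 1872
  Σ(formed) = 3420 kJ
ΔH = Σ(broken) − Σ(formed) = 2626 − 3420 = −794 kJ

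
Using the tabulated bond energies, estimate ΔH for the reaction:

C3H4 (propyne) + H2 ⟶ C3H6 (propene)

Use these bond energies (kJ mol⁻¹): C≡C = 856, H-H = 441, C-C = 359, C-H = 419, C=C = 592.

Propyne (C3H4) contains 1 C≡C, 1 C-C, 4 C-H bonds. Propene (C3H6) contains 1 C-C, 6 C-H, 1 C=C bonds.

Bonds broken (reactants):
  C≡C: 1 × 856 = 856
  C-C: 1 × 359 = 359
  C-H: 4 × 419 = 1676
  H-H: 1 × 441 = 441
  Σ(broken) = 3332 kJ
Bonds formed (products):
  C-C: 1 × 359 = 359
  C-H: 6 × 419 = 2514
  C=C: 1 × 592 = 592
  Σ(formed) = 3465 kJ
ΔH = Σ(broken) − Σ(formed) = 3332 − 3465 = −133 kJ

ΔH ≈ −133 kJ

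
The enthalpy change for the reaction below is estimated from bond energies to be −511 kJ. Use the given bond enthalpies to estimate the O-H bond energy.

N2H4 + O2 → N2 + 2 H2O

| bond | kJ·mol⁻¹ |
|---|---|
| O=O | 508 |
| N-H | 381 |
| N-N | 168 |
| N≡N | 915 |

D(O-H) ≈ 449 kJ/mol

Let D be the O-H bond energy.
Σ(broken) = 4×381 + 1×168 + 1×508 = 2200
Σ(formed) = 1×915 + 4×D = 915 + 4D
ΔH = Σ(broken) − Σ(formed) = (2200) − (915 + 4D) = +1285 − 4D
Setting this equal to −511 kJ gives 4D = 1796, so D = 449 kJ/mol.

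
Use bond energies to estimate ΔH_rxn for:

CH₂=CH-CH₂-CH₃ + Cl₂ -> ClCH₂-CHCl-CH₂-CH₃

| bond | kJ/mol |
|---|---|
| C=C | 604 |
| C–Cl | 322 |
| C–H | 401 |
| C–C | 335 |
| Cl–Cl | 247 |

ΔH ≈ −128 kJ

Bonds broken (reactants):
  C–C: 2 × 335 = 670
  C–H: 8 × 401 = 3208
  C=C: 1 × 604 = 604
  Cl–Cl: 1 × 247 = 247
  Σ(broken) = 4729 kJ
Bonds formed (products):
  C–C: 3 × 335 = 1005
  C–Cl: 2 × 322 = 644
  C–H: 8 × 401 = 3208
  Σ(formed) = 4857 kJ
ΔH = Σ(broken) − Σ(formed) = 4729 − 4857 = −128 kJ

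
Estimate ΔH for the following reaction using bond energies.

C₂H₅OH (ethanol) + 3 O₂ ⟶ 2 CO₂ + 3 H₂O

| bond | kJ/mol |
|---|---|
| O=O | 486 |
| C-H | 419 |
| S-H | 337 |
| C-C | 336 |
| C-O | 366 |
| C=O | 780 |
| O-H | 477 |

Bonds broken (reactants):
  C-C: 1 × 336 = 336
  C-H: 5 × 419 = 2095
  C-O: 1 × 366 = 366
  O-H: 1 × 477 = 477
  O=O: 3 × 486 = 1458
  Σ(broken) = 4732 kJ
Bonds formed (products):
  C=O: 4 × 780 = 3120
  O-H: 6 × 477 = 2862
  Σ(formed) = 5982 kJ
ΔH = Σ(broken) − Σ(formed) = 4732 − 5982 = −1250 kJ

ΔH ≈ −1250 kJ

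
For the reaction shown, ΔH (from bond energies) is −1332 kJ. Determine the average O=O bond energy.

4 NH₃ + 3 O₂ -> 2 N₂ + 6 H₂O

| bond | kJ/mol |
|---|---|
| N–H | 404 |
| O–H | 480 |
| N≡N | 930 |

D(O=O) ≈ 480 kJ/mol

Let D be the O=O bond energy.
Σ(broken) = 12×404 + 3×D = 4848 + 3D
Σ(formed) = 2×930 + 12×480 = 7620
ΔH = Σ(broken) − Σ(formed) = (4848 + 3D) − (7620) = −2772 + 3D
Setting this equal to −1332 kJ gives 3D = 1440, so D = 480 kJ/mol.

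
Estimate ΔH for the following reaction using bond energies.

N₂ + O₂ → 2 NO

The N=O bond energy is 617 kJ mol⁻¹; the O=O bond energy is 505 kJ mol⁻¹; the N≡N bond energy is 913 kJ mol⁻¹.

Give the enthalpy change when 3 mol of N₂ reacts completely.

ΔH = +552 kJ

Bonds broken (reactants):
  N≡N: 1 × 913 = 913
  O=O: 1 × 505 = 505
  Σ(broken) = 1418 kJ
Bonds formed (products):
  N=O: 2 × 617 = 1234
  Σ(formed) = 1234 kJ
ΔH = Σ(broken) − Σ(formed) = 1418 − 1234 = +184 kJ
For 3× the reaction as written: 3 × (+184) = +552 kJ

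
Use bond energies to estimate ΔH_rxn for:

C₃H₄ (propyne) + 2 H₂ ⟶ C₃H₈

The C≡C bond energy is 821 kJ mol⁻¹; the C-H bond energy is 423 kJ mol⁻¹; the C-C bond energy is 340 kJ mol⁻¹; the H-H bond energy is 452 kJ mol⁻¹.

ΔH ≈ −307 kJ

Bonds broken (reactants):
  C≡C: 1 × 821 = 821
  C-C: 1 × 340 = 340
  C-H: 4 × 423 = 1692
  H-H: 2 × 452 = 904
  Σ(broken) = 3757 kJ
Bonds formed (products):
  C-C: 2 × 340 = 680
  C-H: 8 × 423 = 3384
  Σ(formed) = 4064 kJ
ΔH = Σ(broken) − Σ(formed) = 3757 − 4064 = −307 kJ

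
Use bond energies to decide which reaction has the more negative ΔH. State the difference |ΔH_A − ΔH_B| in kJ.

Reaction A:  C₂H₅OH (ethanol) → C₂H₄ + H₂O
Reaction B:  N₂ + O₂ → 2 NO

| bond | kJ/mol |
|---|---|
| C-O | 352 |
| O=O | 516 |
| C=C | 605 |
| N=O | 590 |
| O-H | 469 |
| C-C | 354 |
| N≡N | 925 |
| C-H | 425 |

Reaction A:
  Bonds broken (reactants):
    C-C: 1 × 354 = 354
    C-H: 5 × 425 = 2125
    C-O: 1 × 352 = 352
    O-H: 1 × 469 = 469
    Σ(broken) = 3300 kJ
  Bonds formed (products):
    C-H: 4 × 425 = 1700
    C=C: 1 × 605 = 605
    O-H: 2 × 469 = 938
    Σ(formed) = 3243 kJ
  ΔH_A = 3300 − 3243 = +57 kJ
Reaction B:
  Bonds broken (reactants):
    N≡N: 1 × 925 = 925
    O=O: 1 × 516 = 516
    Σ(broken) = 1441 kJ
  Bonds formed (products):
    N=O: 2 × 590 = 1180
    Σ(formed) = 1180 kJ
  ΔH_B = 1441 − 1180 = +261 kJ
ΔH_A − ΔH_B = −204 kJ, so reaction A has the more negative ΔH; |ΔH_A − ΔH_B| = 204 kJ.

Reaction A, by 204 kJ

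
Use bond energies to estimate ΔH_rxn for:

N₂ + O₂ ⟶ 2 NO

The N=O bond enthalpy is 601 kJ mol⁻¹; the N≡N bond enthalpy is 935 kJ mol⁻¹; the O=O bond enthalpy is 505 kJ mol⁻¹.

Bonds broken (reactants):
  N≡N: 1 × 935 = 935
  O=O: 1 × 505 = 505
  Σ(broken) = 1440 kJ
Bonds formed (products):
  N=O: 2 × 601 = 1202
  Σ(formed) = 1202 kJ
ΔH = Σ(broken) − Σ(formed) = 1440 − 1202 = +238 kJ

ΔH ≈ +238 kJ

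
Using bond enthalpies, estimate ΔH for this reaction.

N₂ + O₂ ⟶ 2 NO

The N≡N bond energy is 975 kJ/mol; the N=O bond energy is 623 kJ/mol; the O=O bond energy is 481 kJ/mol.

Bonds broken (reactants):
  N≡N: 1 × 975 = 975
  O=O: 1 × 481 = 481
  Σ(broken) = 1456 kJ
Bonds formed (products):
  N=O: 2 × 623 = 1246
  Σ(formed) = 1246 kJ
ΔH = Σ(broken) − Σ(formed) = 1456 − 1246 = +210 kJ

ΔH ≈ +210 kJ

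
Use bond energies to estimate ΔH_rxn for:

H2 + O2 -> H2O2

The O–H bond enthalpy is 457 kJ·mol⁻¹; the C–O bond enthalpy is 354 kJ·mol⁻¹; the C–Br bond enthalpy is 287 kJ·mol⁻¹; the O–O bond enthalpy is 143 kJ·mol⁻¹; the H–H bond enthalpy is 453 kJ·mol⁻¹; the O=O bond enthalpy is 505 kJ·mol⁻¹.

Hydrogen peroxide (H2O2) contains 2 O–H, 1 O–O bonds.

Bonds broken (reactants):
  H–H: 1 × 453 = 453
  O=O: 1 × 505 = 505
  Σ(broken) = 958 kJ
Bonds formed (products):
  O–H: 2 × 457 = 914
  O–O: 1 × 143 = 143
  Σ(formed) = 1057 kJ
ΔH = Σ(broken) − Σ(formed) = 958 − 1057 = −99 kJ

ΔH ≈ −99 kJ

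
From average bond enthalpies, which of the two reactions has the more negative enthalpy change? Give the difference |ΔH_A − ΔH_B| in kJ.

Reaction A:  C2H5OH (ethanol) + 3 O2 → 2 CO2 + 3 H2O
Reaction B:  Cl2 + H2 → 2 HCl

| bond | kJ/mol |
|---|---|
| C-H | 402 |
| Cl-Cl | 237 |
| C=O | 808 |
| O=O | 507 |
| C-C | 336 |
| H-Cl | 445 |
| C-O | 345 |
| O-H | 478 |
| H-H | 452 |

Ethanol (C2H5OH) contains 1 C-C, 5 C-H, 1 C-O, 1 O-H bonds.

Reaction A:
  Bonds broken (reactants):
    C-C: 1 × 336 = 336
    C-H: 5 × 402 = 2010
    C-O: 1 × 345 = 345
    O-H: 1 × 478 = 478
    O=O: 3 × 507 = 1521
    Σ(broken) = 4690 kJ
  Bonds formed (products):
    C=O: 4 × 808 = 3232
    O-H: 6 × 478 = 2868
    Σ(formed) = 6100 kJ
  ΔH_A = 4690 − 6100 = −1410 kJ
Reaction B:
  Bonds broken (reactants):
    Cl-Cl: 1 × 237 = 237
    H-H: 1 × 452 = 452
    Σ(broken) = 689 kJ
  Bonds formed (products):
    H-Cl: 2 × 445 = 890
    Σ(formed) = 890 kJ
  ΔH_B = 689 − 890 = −201 kJ
ΔH_A − ΔH_B = −1209 kJ, so reaction A has the more negative ΔH; |ΔH_A − ΔH_B| = 1209 kJ.

Reaction A, by 1209 kJ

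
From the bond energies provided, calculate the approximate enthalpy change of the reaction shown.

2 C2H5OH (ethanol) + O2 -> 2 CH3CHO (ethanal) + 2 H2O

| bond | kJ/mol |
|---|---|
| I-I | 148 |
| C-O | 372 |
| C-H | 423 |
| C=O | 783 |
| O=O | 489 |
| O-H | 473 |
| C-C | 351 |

ΔH ≈ −433 kJ

Bonds broken (reactants):
  C-C: 2 × 351 = 702
  C-H: 10 × 423 = 4230
  C-O: 2 × 372 = 744
  O-H: 2 × 473 = 946
  O=O: 1 × 489 = 489
  Σ(broken) = 7111 kJ
Bonds formed (products):
  C-C: 2 × 351 = 702
  C-H: 8 × 423 = 3384
  C=O: 2 × 783 = 1566
  O-H: 4 × 473 = 1892
  Σ(formed) = 7544 kJ
ΔH = Σ(broken) − Σ(formed) = 7111 − 7544 = −433 kJ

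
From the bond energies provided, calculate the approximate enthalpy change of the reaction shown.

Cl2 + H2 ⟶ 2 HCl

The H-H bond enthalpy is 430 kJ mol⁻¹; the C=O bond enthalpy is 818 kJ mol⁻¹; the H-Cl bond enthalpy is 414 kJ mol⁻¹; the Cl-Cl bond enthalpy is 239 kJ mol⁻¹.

ΔH ≈ −159 kJ

Bonds broken (reactants):
  Cl-Cl: 1 × 239 = 239
  H-H: 1 × 430 = 430
  Σ(broken) = 669 kJ
Bonds formed (products):
  H-Cl: 2 × 414 = 828
  Σ(formed) = 828 kJ
ΔH = Σ(broken) − Σ(formed) = 669 − 828 = −159 kJ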